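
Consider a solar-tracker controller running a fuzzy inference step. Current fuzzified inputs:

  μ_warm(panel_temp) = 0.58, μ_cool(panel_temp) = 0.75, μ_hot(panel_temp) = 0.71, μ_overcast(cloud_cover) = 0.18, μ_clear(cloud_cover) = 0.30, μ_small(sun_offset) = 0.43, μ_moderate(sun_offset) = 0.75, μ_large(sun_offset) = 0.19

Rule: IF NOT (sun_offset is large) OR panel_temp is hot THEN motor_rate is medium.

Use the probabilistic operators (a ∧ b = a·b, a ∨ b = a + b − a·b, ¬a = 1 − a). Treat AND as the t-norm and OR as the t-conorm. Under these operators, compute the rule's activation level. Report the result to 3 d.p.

0.945

firing strength: ¬large=1−0.19=0.81, hot=0.71; OR[a + b − a·b] → w = 0.9449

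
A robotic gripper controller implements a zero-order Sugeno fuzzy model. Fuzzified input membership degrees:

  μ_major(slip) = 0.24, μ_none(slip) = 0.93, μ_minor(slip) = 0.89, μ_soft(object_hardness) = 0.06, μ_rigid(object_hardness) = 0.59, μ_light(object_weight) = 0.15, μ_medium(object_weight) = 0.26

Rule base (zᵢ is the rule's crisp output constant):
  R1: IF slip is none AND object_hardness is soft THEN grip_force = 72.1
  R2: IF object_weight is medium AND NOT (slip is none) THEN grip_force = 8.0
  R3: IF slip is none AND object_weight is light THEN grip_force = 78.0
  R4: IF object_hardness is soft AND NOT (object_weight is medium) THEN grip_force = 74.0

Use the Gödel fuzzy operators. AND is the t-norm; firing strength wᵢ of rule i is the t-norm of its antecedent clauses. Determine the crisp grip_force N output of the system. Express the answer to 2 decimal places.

61.84

R1 (z=72.1): none=0.93, soft=0.06; AND[min(a, b)] → w = 0.06
R2 (z=8.0): medium=0.26, ¬none=1−0.93=0.07; AND[min(a, b)] → w = 0.07
R3 (z=78.0): none=0.93, light=0.15; AND[min(a, b)] → w = 0.15
R4 (z=74.0): soft=0.06, ¬medium=1−0.26=0.74; AND[min(a, b)] → w = 0.06
Weighted average = (0.06·72.1 + 0.07·8.0 + 0.15·78.0 + 0.06·74.0) / (0.06 + 0.07 + 0.15 + 0.06)
  = 21.0260 / 0.3400 = 61.84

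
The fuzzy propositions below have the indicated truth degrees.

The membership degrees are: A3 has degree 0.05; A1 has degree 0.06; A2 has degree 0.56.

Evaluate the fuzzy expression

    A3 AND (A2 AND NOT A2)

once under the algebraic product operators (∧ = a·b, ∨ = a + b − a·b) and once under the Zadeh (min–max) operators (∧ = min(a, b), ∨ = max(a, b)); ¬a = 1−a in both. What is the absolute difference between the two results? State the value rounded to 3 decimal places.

Under algebraic product:
  NOT A2 = 1 − 0.5600 = 0.4400
  A2 AND NOT A2 = a·b on (0.5600, 0.4400) = 0.2464
  A3 AND (A2 AND NOT A2) = a·b on (0.0500, 0.2464) = 0.0123
  → value = 0.0123
Under Zadeh (min–max):
  NOT A2 = 1 − 0.56 = 0.44
  A2 AND NOT A2 = min(a, b) on (0.56, 0.44) = 0.44
  A3 AND (A2 AND NOT A2) = min(a, b) on (0.05, 0.44) = 0.05
  → value = 0.0500
|0.0123 − 0.0500| = 0.038

0.038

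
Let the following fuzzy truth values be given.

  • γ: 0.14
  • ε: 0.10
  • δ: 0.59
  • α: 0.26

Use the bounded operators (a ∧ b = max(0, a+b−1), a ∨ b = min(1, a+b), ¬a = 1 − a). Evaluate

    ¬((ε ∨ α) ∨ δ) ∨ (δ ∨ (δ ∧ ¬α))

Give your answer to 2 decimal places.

0.97

ε ∨ α = min(1, a+b) on (0.10, 0.26) = 0.36
(ε ∨ α) ∨ δ = min(1, a+b) on (0.36, 0.59) = 0.95
¬((ε ∨ α) ∨ δ) = 1 − 0.95 = 0.05
¬α = 1 − 0.26 = 0.74
δ ∧ ¬α = max(0, a+b−1) on (0.59, 0.74) = 0.33
δ ∨ (δ ∧ ¬α) = min(1, a+b) on (0.59, 0.33) = 0.92
¬((ε ∨ α) ∨ δ) ∨ (δ ∨ (δ ∧ ¬α)) = min(1, a+b) on (0.05, 0.92) = 0.97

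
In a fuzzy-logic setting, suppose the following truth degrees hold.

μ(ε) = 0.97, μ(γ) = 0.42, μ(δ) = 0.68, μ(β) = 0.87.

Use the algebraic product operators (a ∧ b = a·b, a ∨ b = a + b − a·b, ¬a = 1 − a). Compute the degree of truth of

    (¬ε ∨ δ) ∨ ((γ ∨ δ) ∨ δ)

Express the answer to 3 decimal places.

0.982

¬ε = 1 − 0.9700 = 0.0300
¬ε ∨ δ = a + b − a·b on (0.0300, 0.6800) = 0.6896
γ ∨ δ = a + b − a·b on (0.4200, 0.6800) = 0.8144
(γ ∨ δ) ∨ δ = a + b − a·b on (0.8144, 0.6800) = 0.9406
(¬ε ∨ δ) ∨ ((γ ∨ δ) ∨ δ) = a + b − a·b on (0.6896, 0.9406) = 0.9816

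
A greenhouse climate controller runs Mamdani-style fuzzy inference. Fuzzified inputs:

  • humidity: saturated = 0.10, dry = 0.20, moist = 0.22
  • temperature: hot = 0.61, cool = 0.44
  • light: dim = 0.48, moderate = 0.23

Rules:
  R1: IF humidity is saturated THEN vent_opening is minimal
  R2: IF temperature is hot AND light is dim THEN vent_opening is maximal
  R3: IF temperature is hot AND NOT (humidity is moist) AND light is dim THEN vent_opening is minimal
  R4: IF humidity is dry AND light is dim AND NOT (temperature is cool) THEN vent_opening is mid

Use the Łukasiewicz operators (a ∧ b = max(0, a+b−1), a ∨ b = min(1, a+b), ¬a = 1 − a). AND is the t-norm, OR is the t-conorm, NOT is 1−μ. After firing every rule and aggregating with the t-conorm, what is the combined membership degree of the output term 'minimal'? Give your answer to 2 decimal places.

R1: saturated=0.10 → w = 0.10
R2: hot=0.61, dim=0.48; AND[max(0, a+b−1)] → w = 0.09
R3: hot=0.61, ¬moist=1−0.22=0.78, dim=0.48; AND[max(0, a+b−1)] → w = 0.00
R4: dry=0.20, dim=0.48, ¬cool=1−0.44=0.56; AND[max(0, a+b−1)] → w = 0.00
Rules with consequent 'minimal': {R1, R3} → strengths 0.10, 0.00
Aggregate via t-conorm [min(1, a+b)]: 0.10

0.10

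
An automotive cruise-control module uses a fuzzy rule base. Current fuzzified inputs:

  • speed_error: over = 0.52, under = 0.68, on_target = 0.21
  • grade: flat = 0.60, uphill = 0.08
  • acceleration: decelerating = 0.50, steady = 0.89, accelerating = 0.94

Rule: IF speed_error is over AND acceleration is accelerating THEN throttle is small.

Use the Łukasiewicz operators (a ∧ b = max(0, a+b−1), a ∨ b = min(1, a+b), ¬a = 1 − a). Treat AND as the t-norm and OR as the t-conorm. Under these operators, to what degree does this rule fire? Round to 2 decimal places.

0.46

firing strength: over=0.52, accelerating=0.94; AND[max(0, a+b−1)] → w = 0.46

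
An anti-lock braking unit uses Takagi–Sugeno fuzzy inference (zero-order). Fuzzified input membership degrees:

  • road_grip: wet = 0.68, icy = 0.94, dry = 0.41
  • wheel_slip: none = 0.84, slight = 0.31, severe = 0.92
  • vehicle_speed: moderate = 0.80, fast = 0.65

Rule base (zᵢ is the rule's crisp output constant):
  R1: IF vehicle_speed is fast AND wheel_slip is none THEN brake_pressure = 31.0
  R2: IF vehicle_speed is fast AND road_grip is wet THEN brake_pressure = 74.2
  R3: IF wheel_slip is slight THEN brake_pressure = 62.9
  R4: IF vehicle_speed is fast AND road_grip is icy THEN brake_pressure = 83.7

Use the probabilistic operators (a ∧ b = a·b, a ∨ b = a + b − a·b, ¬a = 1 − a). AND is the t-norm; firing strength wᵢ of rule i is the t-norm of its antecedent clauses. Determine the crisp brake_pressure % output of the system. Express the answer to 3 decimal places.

R1 (z=31.0): fast=0.65, none=0.84; AND[a·b] → w = 0.5460
R2 (z=74.2): fast=0.65, wet=0.68; AND[a·b] → w = 0.4420
R3 (z=62.9): slight=0.31 → w = 0.3100
R4 (z=83.7): fast=0.65, icy=0.94; AND[a·b] → w = 0.6110
Weighted average = (0.5460·31.0 + 0.4420·74.2 + 0.3100·62.9 + 0.6110·83.7) / (0.5460 + 0.4420 + 0.3100 + 0.6110)
  = 120.3621 / 1.9090 = 63.050

63.050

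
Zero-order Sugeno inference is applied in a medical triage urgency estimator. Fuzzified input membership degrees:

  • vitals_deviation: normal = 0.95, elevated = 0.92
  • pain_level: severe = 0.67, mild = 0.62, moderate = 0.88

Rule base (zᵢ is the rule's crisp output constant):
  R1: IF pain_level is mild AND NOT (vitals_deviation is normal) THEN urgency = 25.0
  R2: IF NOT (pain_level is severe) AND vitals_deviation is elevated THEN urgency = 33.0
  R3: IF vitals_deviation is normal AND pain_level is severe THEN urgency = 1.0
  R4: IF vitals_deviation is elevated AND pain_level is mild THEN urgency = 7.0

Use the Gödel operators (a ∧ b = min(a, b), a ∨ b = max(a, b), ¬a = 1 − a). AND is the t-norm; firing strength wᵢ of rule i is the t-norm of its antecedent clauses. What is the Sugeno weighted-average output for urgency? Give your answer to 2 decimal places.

R1 (z=25.0): mild=0.62, ¬normal=1−0.95=0.05; AND[min(a, b)] → w = 0.05
R2 (z=33.0): ¬severe=1−0.67=0.33, elevated=0.92; AND[min(a, b)] → w = 0.33
R3 (z=1.0): normal=0.95, severe=0.67; AND[min(a, b)] → w = 0.67
R4 (z=7.0): elevated=0.92, mild=0.62; AND[min(a, b)] → w = 0.62
Weighted average = (0.05·25.0 + 0.33·33.0 + 0.67·1.0 + 0.62·7.0) / (0.05 + 0.33 + 0.67 + 0.62)
  = 17.1500 / 1.6700 = 10.27

10.27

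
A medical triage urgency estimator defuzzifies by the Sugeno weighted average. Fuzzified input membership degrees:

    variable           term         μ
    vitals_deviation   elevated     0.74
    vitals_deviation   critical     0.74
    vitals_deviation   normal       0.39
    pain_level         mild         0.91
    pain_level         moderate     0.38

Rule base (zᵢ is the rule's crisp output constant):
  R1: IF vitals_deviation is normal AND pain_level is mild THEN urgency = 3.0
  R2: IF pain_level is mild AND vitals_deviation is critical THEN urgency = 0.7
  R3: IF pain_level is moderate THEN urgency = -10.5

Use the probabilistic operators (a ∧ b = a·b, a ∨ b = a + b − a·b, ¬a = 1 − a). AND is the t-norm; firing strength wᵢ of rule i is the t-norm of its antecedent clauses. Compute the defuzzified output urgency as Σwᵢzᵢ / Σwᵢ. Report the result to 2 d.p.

-1.74

R1 (z=3.0): normal=0.39, mild=0.91; AND[a·b] → w = 0.3549
R2 (z=0.7): mild=0.91, critical=0.74; AND[a·b] → w = 0.6734
R3 (z=-10.5): moderate=0.38 → w = 0.3800
Weighted average = (0.3549·3.0 + 0.6734·0.7 + 0.3800·-10.5) / (0.3549 + 0.6734 + 0.3800)
  = -2.4539 / 1.4083 = -1.74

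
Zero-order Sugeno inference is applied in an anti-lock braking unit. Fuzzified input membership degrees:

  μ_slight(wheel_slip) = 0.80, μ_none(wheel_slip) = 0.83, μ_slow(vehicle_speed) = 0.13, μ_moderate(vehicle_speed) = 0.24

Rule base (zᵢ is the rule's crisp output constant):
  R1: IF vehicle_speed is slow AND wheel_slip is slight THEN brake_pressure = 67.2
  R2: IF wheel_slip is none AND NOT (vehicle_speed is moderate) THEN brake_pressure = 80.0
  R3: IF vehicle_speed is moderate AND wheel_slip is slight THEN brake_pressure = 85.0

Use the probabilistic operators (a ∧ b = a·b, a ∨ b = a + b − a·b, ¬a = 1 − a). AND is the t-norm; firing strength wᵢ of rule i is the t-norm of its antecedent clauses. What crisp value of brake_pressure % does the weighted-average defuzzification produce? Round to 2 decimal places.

79.60

R1 (z=67.2): slow=0.13, slight=0.80; AND[a·b] → w = 0.1040
R2 (z=80.0): none=0.83, ¬moderate=1−0.24=0.76; AND[a·b] → w = 0.6308
R3 (z=85.0): moderate=0.24, slight=0.80; AND[a·b] → w = 0.1920
Weighted average = (0.1040·67.2 + 0.6308·80.0 + 0.1920·85.0) / (0.1040 + 0.6308 + 0.1920)
  = 73.7728 / 0.9268 = 79.60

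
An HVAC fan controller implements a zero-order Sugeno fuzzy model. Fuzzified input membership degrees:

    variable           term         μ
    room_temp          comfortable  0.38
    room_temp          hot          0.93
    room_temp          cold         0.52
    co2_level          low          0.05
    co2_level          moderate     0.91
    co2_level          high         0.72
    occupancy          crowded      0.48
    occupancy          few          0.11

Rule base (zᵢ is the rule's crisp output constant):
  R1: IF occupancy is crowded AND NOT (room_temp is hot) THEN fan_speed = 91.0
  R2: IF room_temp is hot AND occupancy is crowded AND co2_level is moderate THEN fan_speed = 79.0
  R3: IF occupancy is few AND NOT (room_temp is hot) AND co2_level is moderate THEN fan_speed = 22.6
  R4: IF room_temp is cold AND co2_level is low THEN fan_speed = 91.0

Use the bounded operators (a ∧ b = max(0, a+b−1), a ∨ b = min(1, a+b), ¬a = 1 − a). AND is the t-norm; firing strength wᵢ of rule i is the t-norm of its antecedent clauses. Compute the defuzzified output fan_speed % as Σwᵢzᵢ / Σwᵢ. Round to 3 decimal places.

79.000

R1 (z=91.0): crowded=0.48, ¬hot=1−0.93=0.07; AND[max(0, a+b−1)] → w = 0.00
R2 (z=79.0): hot=0.93, crowded=0.48, moderate=0.91; AND[max(0, a+b−1)] → w = 0.32
R3 (z=22.6): few=0.11, ¬hot=1−0.93=0.07, moderate=0.91; AND[max(0, a+b−1)] → w = 0.00
R4 (z=91.0): cold=0.52, low=0.05; AND[max(0, a+b−1)] → w = 0.00
Weighted average = (0.00·91.0 + 0.32·79.0 + 0.00·22.6 + 0.00·91.0) / (0.00 + 0.32 + 0.00 + 0.00)
  = 25.2800 / 0.3200 = 79.000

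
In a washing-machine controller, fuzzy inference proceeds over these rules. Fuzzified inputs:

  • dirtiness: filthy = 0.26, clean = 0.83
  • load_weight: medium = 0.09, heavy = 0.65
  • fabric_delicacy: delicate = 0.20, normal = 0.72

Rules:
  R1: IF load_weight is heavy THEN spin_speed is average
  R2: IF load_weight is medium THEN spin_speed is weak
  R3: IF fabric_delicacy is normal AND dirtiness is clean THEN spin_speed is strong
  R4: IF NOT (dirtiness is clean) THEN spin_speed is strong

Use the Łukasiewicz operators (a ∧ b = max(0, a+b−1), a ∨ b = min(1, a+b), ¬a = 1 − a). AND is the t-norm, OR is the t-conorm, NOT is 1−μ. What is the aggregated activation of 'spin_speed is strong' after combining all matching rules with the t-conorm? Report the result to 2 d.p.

R1: heavy=0.65 → w = 0.65
R2: medium=0.09 → w = 0.09
R3: normal=0.72, clean=0.83; AND[max(0, a+b−1)] → w = 0.55
R4: ¬clean=1−0.83=0.17 → w = 0.17
Rules with consequent 'strong': {R3, R4} → strengths 0.55, 0.17
Aggregate via t-conorm [min(1, a+b)]: 0.72

0.72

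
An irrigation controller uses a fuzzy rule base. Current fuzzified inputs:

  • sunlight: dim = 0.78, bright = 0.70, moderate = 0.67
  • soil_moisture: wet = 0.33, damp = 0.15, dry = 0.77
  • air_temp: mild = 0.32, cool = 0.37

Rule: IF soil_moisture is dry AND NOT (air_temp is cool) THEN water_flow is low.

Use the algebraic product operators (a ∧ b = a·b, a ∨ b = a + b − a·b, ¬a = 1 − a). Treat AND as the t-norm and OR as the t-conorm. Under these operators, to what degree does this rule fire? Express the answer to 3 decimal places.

0.485

firing strength: dry=0.77, ¬cool=1−0.37=0.63; AND[a·b] → w = 0.4851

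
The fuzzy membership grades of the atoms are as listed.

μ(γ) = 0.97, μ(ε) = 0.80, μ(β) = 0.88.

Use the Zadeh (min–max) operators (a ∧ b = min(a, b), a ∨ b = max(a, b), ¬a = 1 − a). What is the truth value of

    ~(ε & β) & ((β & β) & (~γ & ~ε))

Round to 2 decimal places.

ε & β = min(a, b) on (0.80, 0.88) = 0.80
~(ε & β) = 1 − 0.80 = 0.20
β & β = min(a, b) on (0.88, 0.88) = 0.88
~γ = 1 − 0.97 = 0.03
~ε = 1 − 0.80 = 0.20
~γ & ~ε = min(a, b) on (0.03, 0.20) = 0.03
(β & β) & (~γ & ~ε) = min(a, b) on (0.88, 0.03) = 0.03
~(ε & β) & ((β & β) & (~γ & ~ε)) = min(a, b) on (0.20, 0.03) = 0.03

0.03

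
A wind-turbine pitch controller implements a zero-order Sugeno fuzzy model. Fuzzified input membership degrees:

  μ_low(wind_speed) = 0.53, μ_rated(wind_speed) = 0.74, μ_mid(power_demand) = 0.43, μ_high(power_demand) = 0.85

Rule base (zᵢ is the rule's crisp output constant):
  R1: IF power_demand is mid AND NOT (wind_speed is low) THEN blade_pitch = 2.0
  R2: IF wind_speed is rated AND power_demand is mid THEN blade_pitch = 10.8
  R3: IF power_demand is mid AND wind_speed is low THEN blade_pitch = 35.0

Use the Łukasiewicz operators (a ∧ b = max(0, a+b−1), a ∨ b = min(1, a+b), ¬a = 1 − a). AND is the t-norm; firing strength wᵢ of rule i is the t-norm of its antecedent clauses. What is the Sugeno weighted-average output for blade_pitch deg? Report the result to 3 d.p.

10.800

R1 (z=2.0): mid=0.43, ¬low=1−0.53=0.47; AND[max(0, a+b−1)] → w = 0.00
R2 (z=10.8): rated=0.74, mid=0.43; AND[max(0, a+b−1)] → w = 0.17
R3 (z=35.0): mid=0.43, low=0.53; AND[max(0, a+b−1)] → w = 0.00
Weighted average = (0.00·2.0 + 0.17·10.8 + 0.00·35.0) / (0.00 + 0.17 + 0.00)
  = 1.8360 / 0.1700 = 10.800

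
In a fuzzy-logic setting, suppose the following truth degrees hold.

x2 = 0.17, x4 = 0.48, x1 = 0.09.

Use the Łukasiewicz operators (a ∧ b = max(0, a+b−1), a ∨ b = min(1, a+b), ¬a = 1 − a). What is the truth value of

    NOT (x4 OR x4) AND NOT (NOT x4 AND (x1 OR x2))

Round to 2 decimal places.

x4 OR x4 = min(1, a+b) on (0.48, 0.48) = 0.96
NOT (x4 OR x4) = 1 − 0.96 = 0.04
NOT x4 = 1 − 0.48 = 0.52
x1 OR x2 = min(1, a+b) on (0.09, 0.17) = 0.26
NOT x4 AND (x1 OR x2) = max(0, a+b−1) on (0.52, 0.26) = 0.00
NOT (NOT x4 AND (x1 OR x2)) = 1 − 0.00 = 1.00
NOT (x4 OR x4) AND NOT (NOT x4 AND (x1 OR x2)) = max(0, a+b−1) on (0.04, 1.00) = 0.04

0.04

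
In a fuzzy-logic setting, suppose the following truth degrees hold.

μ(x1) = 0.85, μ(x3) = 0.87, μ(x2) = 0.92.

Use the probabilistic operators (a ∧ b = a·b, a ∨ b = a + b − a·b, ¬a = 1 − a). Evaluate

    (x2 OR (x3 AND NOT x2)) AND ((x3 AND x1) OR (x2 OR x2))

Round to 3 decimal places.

NOT x2 = 1 − 0.9200 = 0.0800
x3 AND NOT x2 = a·b on (0.8700, 0.0800) = 0.0696
x2 OR (x3 AND NOT x2) = a + b − a·b on (0.9200, 0.0696) = 0.9256
x3 AND x1 = a·b on (0.8700, 0.8500) = 0.7395
x2 OR x2 = a + b − a·b on (0.9200, 0.9200) = 0.9936
(x3 AND x1) OR (x2 OR x2) = a + b − a·b on (0.7395, 0.9936) = 0.9983
(x2 OR (x3 AND NOT x2)) AND ((x3 AND x1) OR (x2 OR x2)) = a·b on (0.9256, 0.9983) = 0.9240

0.924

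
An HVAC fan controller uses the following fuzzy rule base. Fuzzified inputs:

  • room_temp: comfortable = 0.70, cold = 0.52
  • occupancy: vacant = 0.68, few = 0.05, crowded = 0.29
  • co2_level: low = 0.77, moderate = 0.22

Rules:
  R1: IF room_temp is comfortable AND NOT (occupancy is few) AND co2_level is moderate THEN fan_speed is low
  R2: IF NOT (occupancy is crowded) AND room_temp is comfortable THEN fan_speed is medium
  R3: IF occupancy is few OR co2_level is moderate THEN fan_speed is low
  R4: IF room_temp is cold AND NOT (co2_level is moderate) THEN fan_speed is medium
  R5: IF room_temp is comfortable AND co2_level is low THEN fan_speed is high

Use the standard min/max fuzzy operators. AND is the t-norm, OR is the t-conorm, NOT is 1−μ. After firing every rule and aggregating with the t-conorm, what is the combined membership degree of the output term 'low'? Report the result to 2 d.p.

0.22

R1: comfortable=0.70, ¬few=1−0.05=0.95, moderate=0.22; AND[min(a, b)] → w = 0.22
R2: ¬crowded=1−0.29=0.71, comfortable=0.70; AND[min(a, b)] → w = 0.70
R3: few=0.05, moderate=0.22; OR[max(a, b)] → w = 0.22
R4: cold=0.52, ¬moderate=1−0.22=0.78; AND[min(a, b)] → w = 0.52
R5: comfortable=0.70, low=0.77; AND[min(a, b)] → w = 0.70
Rules with consequent 'low': {R1, R3} → strengths 0.22, 0.22
Aggregate via t-conorm [max(a, b)]: 0.22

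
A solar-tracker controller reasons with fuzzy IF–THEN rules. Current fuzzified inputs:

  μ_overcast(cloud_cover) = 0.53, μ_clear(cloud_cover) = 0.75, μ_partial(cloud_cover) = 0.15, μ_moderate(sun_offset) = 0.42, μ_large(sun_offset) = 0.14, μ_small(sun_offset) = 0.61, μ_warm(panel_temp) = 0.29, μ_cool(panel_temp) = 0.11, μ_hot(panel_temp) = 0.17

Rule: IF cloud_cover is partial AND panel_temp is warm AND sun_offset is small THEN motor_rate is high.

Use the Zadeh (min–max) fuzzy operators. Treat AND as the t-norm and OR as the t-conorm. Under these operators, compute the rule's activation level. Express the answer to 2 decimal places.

firing strength: partial=0.15, warm=0.29, small=0.61; AND[min(a, b)] → w = 0.15

0.15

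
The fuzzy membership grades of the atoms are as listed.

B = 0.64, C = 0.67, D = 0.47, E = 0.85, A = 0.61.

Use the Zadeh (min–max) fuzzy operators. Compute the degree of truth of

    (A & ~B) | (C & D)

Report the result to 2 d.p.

~B = 1 − 0.64 = 0.36
A & ~B = min(a, b) on (0.61, 0.36) = 0.36
C & D = min(a, b) on (0.67, 0.47) = 0.47
(A & ~B) | (C & D) = max(a, b) on (0.36, 0.47) = 0.47

0.47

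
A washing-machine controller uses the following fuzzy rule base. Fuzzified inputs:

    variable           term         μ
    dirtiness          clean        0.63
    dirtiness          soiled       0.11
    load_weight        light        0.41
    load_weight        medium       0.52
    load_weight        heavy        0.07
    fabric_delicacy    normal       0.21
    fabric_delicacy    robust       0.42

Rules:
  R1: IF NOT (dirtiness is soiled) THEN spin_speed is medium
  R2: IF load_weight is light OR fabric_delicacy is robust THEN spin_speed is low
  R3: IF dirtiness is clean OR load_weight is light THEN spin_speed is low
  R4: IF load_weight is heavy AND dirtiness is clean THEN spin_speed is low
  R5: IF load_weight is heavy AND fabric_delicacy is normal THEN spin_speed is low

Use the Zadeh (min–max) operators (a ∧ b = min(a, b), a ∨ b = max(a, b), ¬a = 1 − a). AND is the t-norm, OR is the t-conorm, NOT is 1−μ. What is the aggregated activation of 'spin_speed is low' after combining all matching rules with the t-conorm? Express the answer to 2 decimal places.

R1: ¬soiled=1−0.11=0.89 → w = 0.89
R2: light=0.41, robust=0.42; OR[max(a, b)] → w = 0.42
R3: clean=0.63, light=0.41; OR[max(a, b)] → w = 0.63
R4: heavy=0.07, clean=0.63; AND[min(a, b)] → w = 0.07
R5: heavy=0.07, normal=0.21; AND[min(a, b)] → w = 0.07
Rules with consequent 'low': {R2, R3, R4, R5} → strengths 0.42, 0.63, 0.07, 0.07
Aggregate via t-conorm [max(a, b)]: 0.63

0.63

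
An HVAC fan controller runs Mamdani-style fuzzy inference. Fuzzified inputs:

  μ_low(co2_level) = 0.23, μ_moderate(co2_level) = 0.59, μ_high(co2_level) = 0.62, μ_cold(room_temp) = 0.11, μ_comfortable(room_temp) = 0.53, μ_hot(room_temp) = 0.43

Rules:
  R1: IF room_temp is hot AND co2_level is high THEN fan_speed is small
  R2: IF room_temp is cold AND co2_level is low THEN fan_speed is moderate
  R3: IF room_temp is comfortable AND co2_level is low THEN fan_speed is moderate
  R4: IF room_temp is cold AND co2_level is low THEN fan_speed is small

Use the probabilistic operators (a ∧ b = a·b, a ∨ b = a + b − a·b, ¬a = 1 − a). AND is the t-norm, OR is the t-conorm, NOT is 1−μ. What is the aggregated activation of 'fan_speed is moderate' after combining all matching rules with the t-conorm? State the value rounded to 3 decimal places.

R1: hot=0.43, high=0.62; AND[a·b] → w = 0.2666
R2: cold=0.11, low=0.23; AND[a·b] → w = 0.0253
R3: comfortable=0.53, low=0.23; AND[a·b] → w = 0.1219
R4: cold=0.11, low=0.23; AND[a·b] → w = 0.0253
Rules with consequent 'moderate': {R2, R3} → strengths 0.0253, 0.1219
Aggregate via t-conorm [a + b − a·b]: 0.1441

0.144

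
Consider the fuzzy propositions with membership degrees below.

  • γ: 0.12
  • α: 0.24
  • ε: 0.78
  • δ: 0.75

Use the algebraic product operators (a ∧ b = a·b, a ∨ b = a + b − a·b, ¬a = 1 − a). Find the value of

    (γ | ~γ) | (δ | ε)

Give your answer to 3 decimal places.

0.994

~γ = 1 − 0.1200 = 0.8800
γ | ~γ = a + b − a·b on (0.1200, 0.8800) = 0.8944
δ | ε = a + b − a·b on (0.7500, 0.7800) = 0.9450
(γ | ~γ) | (δ | ε) = a + b − a·b on (0.8944, 0.9450) = 0.9942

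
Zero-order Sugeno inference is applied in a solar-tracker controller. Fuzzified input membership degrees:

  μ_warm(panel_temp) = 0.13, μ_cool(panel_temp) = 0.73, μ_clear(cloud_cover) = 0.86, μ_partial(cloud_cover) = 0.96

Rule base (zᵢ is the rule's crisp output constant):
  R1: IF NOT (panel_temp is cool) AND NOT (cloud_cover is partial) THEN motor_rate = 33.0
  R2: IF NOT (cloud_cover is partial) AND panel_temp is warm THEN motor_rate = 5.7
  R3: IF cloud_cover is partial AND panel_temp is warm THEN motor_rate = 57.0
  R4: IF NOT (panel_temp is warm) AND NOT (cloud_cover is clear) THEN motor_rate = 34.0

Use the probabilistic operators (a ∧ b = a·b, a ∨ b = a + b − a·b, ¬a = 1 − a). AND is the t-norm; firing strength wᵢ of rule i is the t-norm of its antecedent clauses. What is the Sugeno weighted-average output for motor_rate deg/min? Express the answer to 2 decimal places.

R1 (z=33.0): ¬cool=1−0.73=0.27, ¬partial=1−0.96=0.04; AND[a·b] → w = 0.0108
R2 (z=5.7): ¬partial=1−0.96=0.04, warm=0.13; AND[a·b] → w = 0.0052
R3 (z=57.0): partial=0.96, warm=0.13; AND[a·b] → w = 0.1248
R4 (z=34.0): ¬warm=1−0.13=0.87, ¬clear=1−0.86=0.14; AND[a·b] → w = 0.1218
Weighted average = (0.0108·33.0 + 0.0052·5.7 + 0.1248·57.0 + 0.1218·34.0) / (0.0108 + 0.0052 + 0.1248 + 0.1218)
  = 11.6408 / 0.2626 = 44.33

44.33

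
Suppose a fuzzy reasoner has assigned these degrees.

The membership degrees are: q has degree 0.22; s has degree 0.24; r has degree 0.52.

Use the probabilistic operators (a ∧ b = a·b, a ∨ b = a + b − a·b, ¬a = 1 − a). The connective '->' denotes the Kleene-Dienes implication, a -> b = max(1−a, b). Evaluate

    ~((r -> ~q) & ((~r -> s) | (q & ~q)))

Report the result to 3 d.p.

0.530

~q = 1 − 0.2200 = 0.7800
r -> ~q  [Kleene-Dienes: max(1−a, b)] with a=0.5200, b=0.7800 → 0.7800
~r = 1 − 0.5200 = 0.4800
~r -> s  [Kleene-Dienes: max(1−a, b)] with a=0.4800, b=0.2400 → 0.5200
~q = 1 − 0.2200 = 0.7800
q & ~q = a·b on (0.2200, 0.7800) = 0.1716
(~r -> s) | (q & ~q) = a + b − a·b on (0.5200, 0.1716) = 0.6024
(r -> ~q) & ((~r -> s) | (q & ~q)) = a·b on (0.7800, 0.6024) = 0.4698
~((r -> ~q) & ((~r -> s) | (q & ~q))) = 1 − 0.4698 = 0.5302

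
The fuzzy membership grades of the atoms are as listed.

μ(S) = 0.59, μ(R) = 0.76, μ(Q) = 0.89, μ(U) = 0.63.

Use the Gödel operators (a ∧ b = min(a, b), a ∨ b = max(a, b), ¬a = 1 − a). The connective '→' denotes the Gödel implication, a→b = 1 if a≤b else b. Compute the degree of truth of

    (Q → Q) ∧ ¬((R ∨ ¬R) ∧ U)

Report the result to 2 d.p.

0.37

Q → Q  [Gödel: 1 if a≤b else b] with a=0.89, b=0.89 → 1.00
¬R = 1 − 0.76 = 0.24
R ∨ ¬R = max(a, b) on (0.76, 0.24) = 0.76
(R ∨ ¬R) ∧ U = min(a, b) on (0.76, 0.63) = 0.63
¬((R ∨ ¬R) ∧ U) = 1 − 0.63 = 0.37
(Q → Q) ∧ ¬((R ∨ ¬R) ∧ U) = min(a, b) on (1.00, 0.37) = 0.37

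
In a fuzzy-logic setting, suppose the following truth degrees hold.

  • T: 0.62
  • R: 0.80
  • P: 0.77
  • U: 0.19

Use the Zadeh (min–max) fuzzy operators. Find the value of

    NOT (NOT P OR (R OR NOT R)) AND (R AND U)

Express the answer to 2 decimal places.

NOT P = 1 − 0.77 = 0.23
NOT R = 1 − 0.80 = 0.20
R OR NOT R = max(a, b) on (0.80, 0.20) = 0.80
NOT P OR (R OR NOT R) = max(a, b) on (0.23, 0.80) = 0.80
NOT (NOT P OR (R OR NOT R)) = 1 − 0.80 = 0.20
R AND U = min(a, b) on (0.80, 0.19) = 0.19
NOT (NOT P OR (R OR NOT R)) AND (R AND U) = min(a, b) on (0.20, 0.19) = 0.19

0.19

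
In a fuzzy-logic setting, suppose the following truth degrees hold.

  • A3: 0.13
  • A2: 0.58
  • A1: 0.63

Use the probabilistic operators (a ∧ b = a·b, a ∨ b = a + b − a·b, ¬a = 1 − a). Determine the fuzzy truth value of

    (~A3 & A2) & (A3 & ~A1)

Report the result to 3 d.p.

0.024

~A3 = 1 − 0.1300 = 0.8700
~A3 & A2 = a·b on (0.8700, 0.5800) = 0.5046
~A1 = 1 − 0.6300 = 0.3700
A3 & ~A1 = a·b on (0.1300, 0.3700) = 0.0481
(~A3 & A2) & (A3 & ~A1) = a·b on (0.5046, 0.0481) = 0.0243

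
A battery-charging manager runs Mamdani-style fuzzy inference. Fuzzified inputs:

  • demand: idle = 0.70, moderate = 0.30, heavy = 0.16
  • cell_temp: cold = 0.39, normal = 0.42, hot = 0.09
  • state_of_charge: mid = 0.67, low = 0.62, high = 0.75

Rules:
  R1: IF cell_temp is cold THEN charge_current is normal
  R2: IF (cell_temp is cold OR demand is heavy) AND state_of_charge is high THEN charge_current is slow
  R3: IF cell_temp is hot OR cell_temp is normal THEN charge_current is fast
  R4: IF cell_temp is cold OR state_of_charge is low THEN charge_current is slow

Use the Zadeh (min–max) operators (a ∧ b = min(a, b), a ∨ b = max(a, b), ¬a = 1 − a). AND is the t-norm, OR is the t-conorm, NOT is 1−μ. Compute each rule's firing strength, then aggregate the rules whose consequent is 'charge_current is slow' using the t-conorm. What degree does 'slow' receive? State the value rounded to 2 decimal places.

0.62

R1: cold=0.39 → w = 0.39
R2: (cold=0.39 OR heavy=0.16) = 0.39; AND[min(a, b)] with high=0.75 → w = 0.39
R3: hot=0.09, normal=0.42; OR[max(a, b)] → w = 0.42
R4: cold=0.39, low=0.62; OR[max(a, b)] → w = 0.62
Rules with consequent 'slow': {R2, R4} → strengths 0.39, 0.62
Aggregate via t-conorm [max(a, b)]: 0.62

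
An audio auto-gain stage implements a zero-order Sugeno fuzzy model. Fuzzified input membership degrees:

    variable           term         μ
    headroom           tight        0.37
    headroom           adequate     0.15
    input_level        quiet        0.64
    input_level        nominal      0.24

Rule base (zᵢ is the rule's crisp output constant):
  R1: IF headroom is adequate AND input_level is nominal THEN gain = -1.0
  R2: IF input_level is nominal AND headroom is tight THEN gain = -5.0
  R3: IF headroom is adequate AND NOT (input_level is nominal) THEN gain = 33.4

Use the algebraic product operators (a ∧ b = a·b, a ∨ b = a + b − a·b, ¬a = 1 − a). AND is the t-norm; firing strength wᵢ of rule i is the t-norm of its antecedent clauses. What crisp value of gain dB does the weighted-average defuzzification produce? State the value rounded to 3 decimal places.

R1 (z=-1.0): adequate=0.15, nominal=0.24; AND[a·b] → w = 0.0360
R2 (z=-5.0): nominal=0.24, tight=0.37; AND[a·b] → w = 0.0888
R3 (z=33.4): adequate=0.15, ¬nominal=1−0.24=0.76; AND[a·b] → w = 0.1140
Weighted average = (0.0360·-1.0 + 0.0888·-5.0 + 0.1140·33.4) / (0.0360 + 0.0888 + 0.1140)
  = 3.3276 / 0.2388 = 13.935

13.935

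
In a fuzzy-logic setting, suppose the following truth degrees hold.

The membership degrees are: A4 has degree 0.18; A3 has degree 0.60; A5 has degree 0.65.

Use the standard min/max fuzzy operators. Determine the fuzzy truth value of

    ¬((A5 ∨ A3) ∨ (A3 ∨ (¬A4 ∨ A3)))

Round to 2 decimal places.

A5 ∨ A3 = max(a, b) on (0.65, 0.60) = 0.65
¬A4 = 1 − 0.18 = 0.82
¬A4 ∨ A3 = max(a, b) on (0.82, 0.60) = 0.82
A3 ∨ (¬A4 ∨ A3) = max(a, b) on (0.60, 0.82) = 0.82
(A5 ∨ A3) ∨ (A3 ∨ (¬A4 ∨ A3)) = max(a, b) on (0.65, 0.82) = 0.82
¬((A5 ∨ A3) ∨ (A3 ∨ (¬A4 ∨ A3))) = 1 − 0.82 = 0.18

0.18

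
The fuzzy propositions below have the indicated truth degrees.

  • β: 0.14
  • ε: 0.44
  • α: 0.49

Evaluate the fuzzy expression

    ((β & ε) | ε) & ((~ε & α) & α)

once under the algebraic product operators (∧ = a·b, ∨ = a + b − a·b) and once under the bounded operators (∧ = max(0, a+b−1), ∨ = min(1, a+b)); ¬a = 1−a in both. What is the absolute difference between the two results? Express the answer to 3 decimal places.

0.064

Under algebraic product:
  β & ε = a·b on (0.1400, 0.4400) = 0.0616
  (β & ε) | ε = a + b − a·b on (0.0616, 0.4400) = 0.4745
  ~ε = 1 − 0.4400 = 0.5600
  ~ε & α = a·b on (0.5600, 0.4900) = 0.2744
  (~ε & α) & α = a·b on (0.2744, 0.4900) = 0.1345
  ((β & ε) | ε) & ((~ε & α) & α) = a·b on (0.4745, 0.1345) = 0.0638
  → value = 0.0638
Under bounded:
  β & ε = max(0, a+b−1) on (0.14, 0.44) = 0.00
  (β & ε) | ε = min(1, a+b) on (0.00, 0.44) = 0.44
  ~ε = 1 − 0.44 = 0.56
  ~ε & α = max(0, a+b−1) on (0.56, 0.49) = 0.05
  (~ε & α) & α = max(0, a+b−1) on (0.05, 0.49) = 0.00
  ((β & ε) | ε) & ((~ε & α) & α) = max(0, a+b−1) on (0.44, 0.00) = 0.00
  → value = 0.0000
|0.0638 − 0.0000| = 0.064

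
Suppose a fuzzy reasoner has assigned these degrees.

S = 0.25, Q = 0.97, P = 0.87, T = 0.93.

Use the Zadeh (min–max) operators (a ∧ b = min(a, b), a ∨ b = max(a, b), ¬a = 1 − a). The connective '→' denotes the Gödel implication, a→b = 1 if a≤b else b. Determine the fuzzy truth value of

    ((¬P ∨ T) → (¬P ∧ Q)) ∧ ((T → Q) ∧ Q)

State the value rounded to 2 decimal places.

¬P = 1 − 0.87 = 0.13
¬P ∨ T = max(a, b) on (0.13, 0.93) = 0.93
¬P = 1 − 0.87 = 0.13
¬P ∧ Q = min(a, b) on (0.13, 0.97) = 0.13
(¬P ∨ T) → (¬P ∧ Q)  [Gödel: 1 if a≤b else b] with a=0.93, b=0.13 → 0.13
T → Q  [Gödel: 1 if a≤b else b] with a=0.93, b=0.97 → 1.00
(T → Q) ∧ Q = min(a, b) on (1.00, 0.97) = 0.97
((¬P ∨ T) → (¬P ∧ Q)) ∧ ((T → Q) ∧ Q) = min(a, b) on (0.13, 0.97) = 0.13

0.13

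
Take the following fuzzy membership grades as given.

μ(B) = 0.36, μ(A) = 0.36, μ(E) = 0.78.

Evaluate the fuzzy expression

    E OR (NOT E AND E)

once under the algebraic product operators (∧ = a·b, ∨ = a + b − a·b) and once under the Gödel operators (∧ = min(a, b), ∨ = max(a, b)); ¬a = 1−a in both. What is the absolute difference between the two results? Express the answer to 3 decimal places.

Under algebraic product:
  NOT E = 1 − 0.7800 = 0.2200
  NOT E AND E = a·b on (0.2200, 0.7800) = 0.1716
  E OR (NOT E AND E) = a + b − a·b on (0.7800, 0.1716) = 0.8178
  → value = 0.8178
Under Gödel:
  NOT E = 1 − 0.78 = 0.22
  NOT E AND E = min(a, b) on (0.22, 0.78) = 0.22
  E OR (NOT E AND E) = max(a, b) on (0.78, 0.22) = 0.78
  → value = 0.7800
|0.8178 − 0.7800| = 0.038

0.038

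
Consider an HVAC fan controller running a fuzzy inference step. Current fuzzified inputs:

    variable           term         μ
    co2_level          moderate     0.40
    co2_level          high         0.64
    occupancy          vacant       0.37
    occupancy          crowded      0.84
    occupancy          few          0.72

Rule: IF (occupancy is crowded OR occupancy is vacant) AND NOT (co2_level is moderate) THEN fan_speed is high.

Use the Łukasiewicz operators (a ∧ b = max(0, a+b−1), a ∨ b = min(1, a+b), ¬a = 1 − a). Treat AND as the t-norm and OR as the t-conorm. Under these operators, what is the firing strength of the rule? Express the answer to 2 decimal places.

0.60

firing strength: (crowded=0.84 OR vacant=0.37) = 1.00; AND[max(0, a+b−1)] with ¬moderate=1−0.40=0.60 → w = 0.60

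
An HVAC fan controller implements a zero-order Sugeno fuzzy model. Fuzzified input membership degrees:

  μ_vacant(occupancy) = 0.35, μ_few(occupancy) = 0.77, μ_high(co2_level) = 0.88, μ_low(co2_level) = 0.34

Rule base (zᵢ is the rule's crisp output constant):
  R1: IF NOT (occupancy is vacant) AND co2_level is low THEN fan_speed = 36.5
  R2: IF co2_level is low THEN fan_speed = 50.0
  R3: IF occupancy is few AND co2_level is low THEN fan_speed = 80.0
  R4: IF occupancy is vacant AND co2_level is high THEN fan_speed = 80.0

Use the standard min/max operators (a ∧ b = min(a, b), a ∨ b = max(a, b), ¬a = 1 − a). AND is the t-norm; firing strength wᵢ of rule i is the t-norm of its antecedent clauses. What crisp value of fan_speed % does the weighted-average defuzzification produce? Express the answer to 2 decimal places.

R1 (z=36.5): ¬vacant=1−0.35=0.65, low=0.34; AND[min(a, b)] → w = 0.34
R2 (z=50.0): low=0.34 → w = 0.34
R3 (z=80.0): few=0.77, low=0.34; AND[min(a, b)] → w = 0.34
R4 (z=80.0): vacant=0.35, high=0.88; AND[min(a, b)] → w = 0.35
Weighted average = (0.34·36.5 + 0.34·50.0 + 0.34·80.0 + 0.35·80.0) / (0.34 + 0.34 + 0.34 + 0.35)
  = 84.6100 / 1.3700 = 61.76

61.76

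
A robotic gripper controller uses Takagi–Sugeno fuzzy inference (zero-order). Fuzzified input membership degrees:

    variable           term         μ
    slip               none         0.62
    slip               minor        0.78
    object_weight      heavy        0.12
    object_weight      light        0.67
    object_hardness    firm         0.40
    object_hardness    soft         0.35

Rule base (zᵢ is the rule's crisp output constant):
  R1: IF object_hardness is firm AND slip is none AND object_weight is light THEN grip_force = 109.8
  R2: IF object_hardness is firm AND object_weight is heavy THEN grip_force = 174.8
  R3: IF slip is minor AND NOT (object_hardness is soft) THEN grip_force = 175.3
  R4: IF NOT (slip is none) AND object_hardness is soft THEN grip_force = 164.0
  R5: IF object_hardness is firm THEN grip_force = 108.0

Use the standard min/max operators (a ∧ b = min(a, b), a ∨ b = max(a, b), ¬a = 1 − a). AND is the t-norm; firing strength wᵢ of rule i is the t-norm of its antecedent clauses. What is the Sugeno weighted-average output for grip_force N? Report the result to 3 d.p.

145.542

R1 (z=109.8): firm=0.40, none=0.62, light=0.67; AND[min(a, b)] → w = 0.40
R2 (z=174.8): firm=0.40, heavy=0.12; AND[min(a, b)] → w = 0.12
R3 (z=175.3): minor=0.78, ¬soft=1−0.35=0.65; AND[min(a, b)] → w = 0.65
R4 (z=164.0): ¬none=1−0.62=0.38, soft=0.35; AND[min(a, b)] → w = 0.35
R5 (z=108.0): firm=0.40 → w = 0.40
Weighted average = (0.40·109.8 + 0.12·174.8 + 0.65·175.3 + 0.35·164.0 + 0.40·108.0) / (0.40 + 0.12 + 0.65 + 0.35 + 0.40)
  = 279.4410 / 1.9200 = 145.542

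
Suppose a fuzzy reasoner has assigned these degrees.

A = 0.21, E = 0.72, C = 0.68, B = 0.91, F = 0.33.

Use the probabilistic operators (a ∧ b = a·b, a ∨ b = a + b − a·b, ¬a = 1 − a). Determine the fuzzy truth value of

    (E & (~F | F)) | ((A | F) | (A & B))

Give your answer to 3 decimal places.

~F = 1 − 0.3300 = 0.6700
~F | F = a + b − a·b on (0.6700, 0.3300) = 0.7789
E & (~F | F) = a·b on (0.7200, 0.7789) = 0.5608
A | F = a + b − a·b on (0.2100, 0.3300) = 0.4707
A & B = a·b on (0.2100, 0.9100) = 0.1911
(A | F) | (A & B) = a + b − a·b on (0.4707, 0.1911) = 0.5718
(E & (~F | F)) | ((A | F) | (A & B)) = a + b − a·b on (0.5608, 0.5718) = 0.8120

0.812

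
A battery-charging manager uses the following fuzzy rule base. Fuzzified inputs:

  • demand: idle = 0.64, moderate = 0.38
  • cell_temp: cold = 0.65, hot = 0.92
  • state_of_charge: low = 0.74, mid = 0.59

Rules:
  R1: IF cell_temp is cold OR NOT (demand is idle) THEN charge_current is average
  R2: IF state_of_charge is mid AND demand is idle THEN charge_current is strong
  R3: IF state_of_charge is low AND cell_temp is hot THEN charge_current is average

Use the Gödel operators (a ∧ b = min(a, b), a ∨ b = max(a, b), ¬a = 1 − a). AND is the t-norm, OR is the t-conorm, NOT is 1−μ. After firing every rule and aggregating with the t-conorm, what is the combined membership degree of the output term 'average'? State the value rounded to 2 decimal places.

R1: cold=0.65, ¬idle=1−0.64=0.36; OR[max(a, b)] → w = 0.65
R2: mid=0.59, idle=0.64; AND[min(a, b)] → w = 0.59
R3: low=0.74, hot=0.92; AND[min(a, b)] → w = 0.74
Rules with consequent 'average': {R1, R3} → strengths 0.65, 0.74
Aggregate via t-conorm [max(a, b)]: 0.74

0.74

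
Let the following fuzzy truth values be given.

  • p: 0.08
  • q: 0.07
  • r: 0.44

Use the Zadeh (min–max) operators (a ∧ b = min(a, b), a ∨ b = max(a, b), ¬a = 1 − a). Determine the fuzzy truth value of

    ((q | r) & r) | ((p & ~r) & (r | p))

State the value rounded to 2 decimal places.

q | r = max(a, b) on (0.07, 0.44) = 0.44
(q | r) & r = min(a, b) on (0.44, 0.44) = 0.44
~r = 1 − 0.44 = 0.56
p & ~r = min(a, b) on (0.08, 0.56) = 0.08
r | p = max(a, b) on (0.44, 0.08) = 0.44
(p & ~r) & (r | p) = min(a, b) on (0.08, 0.44) = 0.08
((q | r) & r) | ((p & ~r) & (r | p)) = max(a, b) on (0.44, 0.08) = 0.44

0.44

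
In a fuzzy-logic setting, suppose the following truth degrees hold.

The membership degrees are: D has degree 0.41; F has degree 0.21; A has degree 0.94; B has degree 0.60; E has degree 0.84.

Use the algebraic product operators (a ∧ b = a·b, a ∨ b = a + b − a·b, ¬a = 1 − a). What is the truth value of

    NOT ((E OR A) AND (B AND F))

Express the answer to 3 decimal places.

E OR A = a + b − a·b on (0.8400, 0.9400) = 0.9904
B AND F = a·b on (0.6000, 0.2100) = 0.1260
(E OR A) AND (B AND F) = a·b on (0.9904, 0.1260) = 0.1248
NOT ((E OR A) AND (B AND F)) = 1 − 0.1248 = 0.8752

0.875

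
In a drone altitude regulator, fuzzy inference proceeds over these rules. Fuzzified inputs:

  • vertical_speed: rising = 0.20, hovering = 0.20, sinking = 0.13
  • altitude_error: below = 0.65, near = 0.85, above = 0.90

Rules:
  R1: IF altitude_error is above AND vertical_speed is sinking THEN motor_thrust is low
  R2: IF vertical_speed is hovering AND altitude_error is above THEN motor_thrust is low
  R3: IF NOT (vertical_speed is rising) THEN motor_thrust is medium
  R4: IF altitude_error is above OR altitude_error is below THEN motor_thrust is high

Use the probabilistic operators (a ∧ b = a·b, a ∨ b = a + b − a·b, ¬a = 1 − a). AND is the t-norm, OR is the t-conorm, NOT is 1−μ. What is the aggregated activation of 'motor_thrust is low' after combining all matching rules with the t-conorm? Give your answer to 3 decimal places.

0.276

R1: above=0.90, sinking=0.13; AND[a·b] → w = 0.1170
R2: hovering=0.20, above=0.90; AND[a·b] → w = 0.1800
R3: ¬rising=1−0.20=0.80 → w = 0.8000
R4: above=0.90, below=0.65; OR[a + b − a·b] → w = 0.9650
Rules with consequent 'low': {R1, R2} → strengths 0.1170, 0.1800
Aggregate via t-conorm [a + b − a·b]: 0.2759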